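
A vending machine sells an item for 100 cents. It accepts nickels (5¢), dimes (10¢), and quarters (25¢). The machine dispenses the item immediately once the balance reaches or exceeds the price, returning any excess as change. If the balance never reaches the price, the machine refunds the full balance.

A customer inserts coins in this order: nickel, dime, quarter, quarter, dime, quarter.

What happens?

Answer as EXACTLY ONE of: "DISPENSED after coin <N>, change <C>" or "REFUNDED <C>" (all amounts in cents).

Answer: DISPENSED after coin 6, change 0

Derivation:
Price: 100¢
Coin 1 (nickel, 5¢): balance = 5¢
Coin 2 (dime, 10¢): balance = 15¢
Coin 3 (quarter, 25¢): balance = 40¢
Coin 4 (quarter, 25¢): balance = 65¢
Coin 5 (dime, 10¢): balance = 75¢
Coin 6 (quarter, 25¢): balance = 100¢
  → balance >= price → DISPENSE, change = 100 - 100 = 0¢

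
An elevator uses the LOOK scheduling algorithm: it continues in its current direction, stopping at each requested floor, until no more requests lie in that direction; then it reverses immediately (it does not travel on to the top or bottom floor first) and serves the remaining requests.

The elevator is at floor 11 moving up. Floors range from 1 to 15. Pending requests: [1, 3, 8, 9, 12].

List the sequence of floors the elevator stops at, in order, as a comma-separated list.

Answer: 12, 9, 8, 3, 1

Derivation:
Current: 11, moving UP
Serve above first (ascending): [12]
Then reverse, serve below (descending): [9, 8, 3, 1]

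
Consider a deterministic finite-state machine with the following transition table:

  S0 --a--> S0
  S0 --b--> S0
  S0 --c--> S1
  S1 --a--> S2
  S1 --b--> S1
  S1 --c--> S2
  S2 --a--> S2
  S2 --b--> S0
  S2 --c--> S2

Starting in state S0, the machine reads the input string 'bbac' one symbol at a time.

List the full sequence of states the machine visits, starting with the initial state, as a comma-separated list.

Answer: S0, S0, S0, S0, S1

Derivation:
Start: S0
  read 'b': S0 --b--> S0
  read 'b': S0 --b--> S0
  read 'a': S0 --a--> S0
  read 'c': S0 --c--> S1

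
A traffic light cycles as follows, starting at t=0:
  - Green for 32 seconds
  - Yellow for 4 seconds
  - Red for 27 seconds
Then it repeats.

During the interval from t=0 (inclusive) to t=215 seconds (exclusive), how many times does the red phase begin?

Answer: 3

Derivation:
Cycle = 32+4+27 = 63s
red phase starts at t = k*63 + 36 for k=0,1,2,...
Need k*63+36 < 215 → k < 2.841
k ∈ {0, ..., 2} → 3 starts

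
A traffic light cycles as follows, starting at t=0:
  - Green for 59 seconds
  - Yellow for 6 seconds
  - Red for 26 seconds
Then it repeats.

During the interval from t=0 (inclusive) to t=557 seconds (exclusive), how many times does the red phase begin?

Cycle = 59+6+26 = 91s
red phase starts at t = k*91 + 65 for k=0,1,2,...
Need k*91+65 < 557 → k < 5.407
k ∈ {0, ..., 5} → 6 starts

Answer: 6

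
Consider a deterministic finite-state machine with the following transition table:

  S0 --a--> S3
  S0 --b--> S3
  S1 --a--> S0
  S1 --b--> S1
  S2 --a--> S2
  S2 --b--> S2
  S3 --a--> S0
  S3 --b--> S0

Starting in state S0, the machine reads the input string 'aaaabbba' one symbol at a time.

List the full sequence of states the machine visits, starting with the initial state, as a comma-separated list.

Start: S0
  read 'a': S0 --a--> S3
  read 'a': S3 --a--> S0
  read 'a': S0 --a--> S3
  read 'a': S3 --a--> S0
  read 'b': S0 --b--> S3
  read 'b': S3 --b--> S0
  read 'b': S0 --b--> S3
  read 'a': S3 --a--> S0

Answer: S0, S3, S0, S3, S0, S3, S0, S3, S0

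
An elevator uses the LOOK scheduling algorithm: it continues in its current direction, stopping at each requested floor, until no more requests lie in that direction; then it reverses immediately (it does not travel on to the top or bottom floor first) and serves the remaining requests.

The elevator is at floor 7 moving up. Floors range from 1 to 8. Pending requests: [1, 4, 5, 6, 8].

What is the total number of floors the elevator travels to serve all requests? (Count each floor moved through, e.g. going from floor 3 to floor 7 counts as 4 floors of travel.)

Answer: 8

Derivation:
Start at floor 7 moving up, LOOK stop order: [8, 6, 5, 4, 1]
  7 → 8: |8-7| = 1, total = 1
  8 → 6: |6-8| = 2, total = 3
  6 → 5: |5-6| = 1, total = 4
  5 → 4: |4-5| = 1, total = 5
  4 → 1: |1-4| = 3, total = 8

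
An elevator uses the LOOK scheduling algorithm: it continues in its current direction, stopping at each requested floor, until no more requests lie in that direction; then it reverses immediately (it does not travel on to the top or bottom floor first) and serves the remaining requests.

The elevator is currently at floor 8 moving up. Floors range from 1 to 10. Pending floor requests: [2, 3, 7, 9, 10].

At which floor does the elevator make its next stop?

Answer: 9

Derivation:
Current floor: 8, direction: up
Requests above: [9, 10]
Requests below: [2, 3, 7]
Moving up and requests lie above → nearest above is min([9, 10]) = 9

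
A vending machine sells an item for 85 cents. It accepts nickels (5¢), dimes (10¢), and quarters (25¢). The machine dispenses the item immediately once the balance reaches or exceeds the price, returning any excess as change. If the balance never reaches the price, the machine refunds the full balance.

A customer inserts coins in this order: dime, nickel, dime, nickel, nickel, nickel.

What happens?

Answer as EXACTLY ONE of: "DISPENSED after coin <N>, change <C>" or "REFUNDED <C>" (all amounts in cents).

Price: 85¢
Coin 1 (dime, 10¢): balance = 10¢
Coin 2 (nickel, 5¢): balance = 15¢
Coin 3 (dime, 10¢): balance = 25¢
Coin 4 (nickel, 5¢): balance = 30¢
Coin 5 (nickel, 5¢): balance = 35¢
Coin 6 (nickel, 5¢): balance = 40¢
All coins inserted, balance 40¢ < price 85¢ → REFUND 40¢

Answer: REFUNDED 40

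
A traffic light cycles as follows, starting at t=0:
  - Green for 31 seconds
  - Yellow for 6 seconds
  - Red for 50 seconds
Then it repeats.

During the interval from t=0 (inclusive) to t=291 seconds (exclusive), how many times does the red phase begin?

Answer: 3

Derivation:
Cycle = 31+6+50 = 87s
red phase starts at t = k*87 + 37 for k=0,1,2,...
Need k*87+37 < 291 → k < 2.920
k ∈ {0, ..., 2} → 3 starts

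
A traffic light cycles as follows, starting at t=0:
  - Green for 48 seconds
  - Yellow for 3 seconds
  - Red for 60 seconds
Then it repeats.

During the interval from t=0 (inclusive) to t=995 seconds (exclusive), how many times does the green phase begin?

Answer: 9

Derivation:
Cycle = 48+3+60 = 111s
green phase starts at t = k*111 + 0 for k=0,1,2,...
Need k*111+0 < 995 → k < 8.964
k ∈ {0, ..., 8} → 9 starts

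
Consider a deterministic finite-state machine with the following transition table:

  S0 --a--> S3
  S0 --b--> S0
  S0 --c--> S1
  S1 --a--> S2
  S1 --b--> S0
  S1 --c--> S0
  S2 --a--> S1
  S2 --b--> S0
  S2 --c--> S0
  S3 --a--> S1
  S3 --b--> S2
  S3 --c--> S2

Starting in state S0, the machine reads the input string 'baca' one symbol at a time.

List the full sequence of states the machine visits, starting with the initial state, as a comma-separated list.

Start: S0
  read 'b': S0 --b--> S0
  read 'a': S0 --a--> S3
  read 'c': S3 --c--> S2
  read 'a': S2 --a--> S1

Answer: S0, S0, S3, S2, S1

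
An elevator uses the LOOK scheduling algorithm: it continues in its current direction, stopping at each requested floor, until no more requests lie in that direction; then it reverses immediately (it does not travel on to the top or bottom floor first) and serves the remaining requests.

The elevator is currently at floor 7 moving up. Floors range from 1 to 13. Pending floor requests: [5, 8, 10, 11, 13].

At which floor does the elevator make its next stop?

Current floor: 7, direction: up
Requests above: [8, 10, 11, 13]
Requests below: [5]
Moving up and requests lie above → nearest above is min([8, 10, 11, 13]) = 8

Answer: 8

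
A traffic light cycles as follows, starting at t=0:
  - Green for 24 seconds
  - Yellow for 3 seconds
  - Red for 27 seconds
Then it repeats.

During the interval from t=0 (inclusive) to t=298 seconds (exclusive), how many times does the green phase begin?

Answer: 6

Derivation:
Cycle = 24+3+27 = 54s
green phase starts at t = k*54 + 0 for k=0,1,2,...
Need k*54+0 < 298 → k < 5.519
k ∈ {0, ..., 5} → 6 starts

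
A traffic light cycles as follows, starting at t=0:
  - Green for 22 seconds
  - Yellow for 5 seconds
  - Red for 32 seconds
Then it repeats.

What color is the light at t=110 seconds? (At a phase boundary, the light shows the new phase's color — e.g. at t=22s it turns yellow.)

Answer: red

Derivation:
Cycle length = 22 + 5 + 32 = 59s
t = 110, phase_t = 110 mod 59 = 51
51 >= 27 → RED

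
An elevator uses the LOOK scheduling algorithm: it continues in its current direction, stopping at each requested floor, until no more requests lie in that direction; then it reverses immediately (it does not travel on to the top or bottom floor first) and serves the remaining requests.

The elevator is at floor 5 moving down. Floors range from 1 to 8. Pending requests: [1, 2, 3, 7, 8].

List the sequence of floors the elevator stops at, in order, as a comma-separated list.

Current: 5, moving DOWN
Serve below first (descending): [3, 2, 1]
Then reverse, serve above (ascending): [7, 8]

Answer: 3, 2, 1, 7, 8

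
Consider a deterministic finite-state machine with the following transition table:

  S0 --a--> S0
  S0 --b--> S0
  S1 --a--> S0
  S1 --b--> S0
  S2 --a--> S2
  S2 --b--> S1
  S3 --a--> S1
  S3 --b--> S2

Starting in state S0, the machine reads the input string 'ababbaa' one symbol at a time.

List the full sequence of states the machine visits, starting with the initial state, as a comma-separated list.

Start: S0
  read 'a': S0 --a--> S0
  read 'b': S0 --b--> S0
  read 'a': S0 --a--> S0
  read 'b': S0 --b--> S0
  read 'b': S0 --b--> S0
  read 'a': S0 --a--> S0
  read 'a': S0 --a--> S0

Answer: S0, S0, S0, S0, S0, S0, S0, S0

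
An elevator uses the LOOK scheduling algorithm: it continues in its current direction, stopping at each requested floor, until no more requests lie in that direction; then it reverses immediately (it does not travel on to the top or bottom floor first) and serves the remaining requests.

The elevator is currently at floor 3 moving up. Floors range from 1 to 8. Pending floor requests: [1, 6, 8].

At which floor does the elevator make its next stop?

Current floor: 3, direction: up
Requests above: [6, 8]
Requests below: [1]
Moving up and requests lie above → nearest above is min([6, 8]) = 6

Answer: 6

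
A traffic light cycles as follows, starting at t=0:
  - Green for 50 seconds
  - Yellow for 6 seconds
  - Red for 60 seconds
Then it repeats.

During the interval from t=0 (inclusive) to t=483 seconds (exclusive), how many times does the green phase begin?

Cycle = 50+6+60 = 116s
green phase starts at t = k*116 + 0 for k=0,1,2,...
Need k*116+0 < 483 → k < 4.164
k ∈ {0, ..., 4} → 5 starts

Answer: 5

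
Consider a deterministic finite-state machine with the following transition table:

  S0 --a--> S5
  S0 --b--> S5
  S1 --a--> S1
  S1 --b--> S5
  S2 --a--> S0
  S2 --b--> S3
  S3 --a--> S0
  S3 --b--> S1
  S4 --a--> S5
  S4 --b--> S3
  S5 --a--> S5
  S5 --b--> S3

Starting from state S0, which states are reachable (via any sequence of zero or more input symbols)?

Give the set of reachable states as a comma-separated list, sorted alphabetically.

Answer: S0, S1, S3, S5

Derivation:
BFS from S0:
  visit S0: S0--a-->S5 (new), S0--b-->S5 (seen)
  visit S5: S5--a-->S5 (seen), S5--b-->S3 (new)
  visit S3: S3--a-->S0 (seen), S3--b-->S1 (new)
  visit S1: S1--a-->S1 (seen), S1--b-->S5 (seen)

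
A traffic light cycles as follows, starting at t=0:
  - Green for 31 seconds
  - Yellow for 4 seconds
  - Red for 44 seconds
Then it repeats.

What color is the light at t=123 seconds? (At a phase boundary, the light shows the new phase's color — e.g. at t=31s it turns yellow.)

Answer: red

Derivation:
Cycle length = 31 + 4 + 44 = 79s
t = 123, phase_t = 123 mod 79 = 44
44 >= 35 → RED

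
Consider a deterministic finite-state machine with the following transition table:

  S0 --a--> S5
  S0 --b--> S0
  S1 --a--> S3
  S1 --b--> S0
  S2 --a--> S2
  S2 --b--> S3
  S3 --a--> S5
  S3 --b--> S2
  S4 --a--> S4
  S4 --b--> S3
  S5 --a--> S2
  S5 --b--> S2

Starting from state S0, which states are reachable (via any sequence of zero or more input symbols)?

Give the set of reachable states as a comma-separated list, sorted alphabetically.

Answer: S0, S2, S3, S5

Derivation:
BFS from S0:
  visit S0: S0--a-->S5 (new), S0--b-->S0 (seen)
  visit S5: S5--a-->S2 (new), S5--b-->S2 (seen)
  visit S2: S2--a-->S2 (seen), S2--b-->S3 (new)
  visit S3: S3--a-->S5 (seen), S3--b-->S2 (seen)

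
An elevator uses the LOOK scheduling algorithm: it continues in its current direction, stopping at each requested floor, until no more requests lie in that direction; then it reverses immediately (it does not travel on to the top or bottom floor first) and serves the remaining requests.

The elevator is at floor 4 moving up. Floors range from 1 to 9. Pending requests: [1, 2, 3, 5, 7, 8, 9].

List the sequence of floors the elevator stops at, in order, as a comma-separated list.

Answer: 5, 7, 8, 9, 3, 2, 1

Derivation:
Current: 4, moving UP
Serve above first (ascending): [5, 7, 8, 9]
Then reverse, serve below (descending): [3, 2, 1]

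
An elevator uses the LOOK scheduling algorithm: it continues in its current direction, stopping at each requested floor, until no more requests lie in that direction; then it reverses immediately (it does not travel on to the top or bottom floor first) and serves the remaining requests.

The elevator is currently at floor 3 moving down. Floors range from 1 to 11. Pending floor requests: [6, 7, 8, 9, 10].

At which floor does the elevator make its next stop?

Answer: 6

Derivation:
Current floor: 3, direction: down
Requests above: [6, 7, 8, 9, 10]
Requests below: []
Moving down but no requests below → reverse; nearest above is min([6, 7, 8, 9, 10]) = 6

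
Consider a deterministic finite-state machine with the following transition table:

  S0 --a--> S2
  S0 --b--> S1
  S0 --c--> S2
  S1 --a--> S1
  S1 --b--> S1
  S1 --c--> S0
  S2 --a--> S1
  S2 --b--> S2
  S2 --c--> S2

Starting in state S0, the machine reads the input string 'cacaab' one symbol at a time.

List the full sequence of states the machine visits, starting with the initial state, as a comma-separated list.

Start: S0
  read 'c': S0 --c--> S2
  read 'a': S2 --a--> S1
  read 'c': S1 --c--> S0
  read 'a': S0 --a--> S2
  read 'a': S2 --a--> S1
  read 'b': S1 --b--> S1

Answer: S0, S2, S1, S0, S2, S1, S1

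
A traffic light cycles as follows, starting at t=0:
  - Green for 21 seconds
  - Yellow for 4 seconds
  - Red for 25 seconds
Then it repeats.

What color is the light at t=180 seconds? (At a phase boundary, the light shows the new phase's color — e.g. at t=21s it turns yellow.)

Cycle length = 21 + 4 + 25 = 50s
t = 180, phase_t = 180 mod 50 = 30
30 >= 25 → RED

Answer: red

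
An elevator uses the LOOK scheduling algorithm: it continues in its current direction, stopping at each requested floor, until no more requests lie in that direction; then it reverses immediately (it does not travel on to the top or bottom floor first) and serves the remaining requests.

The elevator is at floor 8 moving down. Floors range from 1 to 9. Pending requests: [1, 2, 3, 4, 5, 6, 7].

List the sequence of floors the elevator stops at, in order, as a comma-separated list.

Answer: 7, 6, 5, 4, 3, 2, 1

Derivation:
Current: 8, moving DOWN
Serve below first (descending): [7, 6, 5, 4, 3, 2, 1]
Then reverse, serve above (ascending): []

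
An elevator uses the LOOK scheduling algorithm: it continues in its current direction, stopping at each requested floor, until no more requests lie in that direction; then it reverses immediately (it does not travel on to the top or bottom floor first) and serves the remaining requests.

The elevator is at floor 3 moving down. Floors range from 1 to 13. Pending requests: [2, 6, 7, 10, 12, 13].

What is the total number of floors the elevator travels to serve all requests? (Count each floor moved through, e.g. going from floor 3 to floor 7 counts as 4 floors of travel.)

Start at floor 3 moving down, LOOK stop order: [2, 6, 7, 10, 12, 13]
  3 → 2: |2-3| = 1, total = 1
  2 → 6: |6-2| = 4, total = 5
  6 → 7: |7-6| = 1, total = 6
  7 → 10: |10-7| = 3, total = 9
  10 → 12: |12-10| = 2, total = 11
  12 → 13: |13-12| = 1, total = 12

Answer: 12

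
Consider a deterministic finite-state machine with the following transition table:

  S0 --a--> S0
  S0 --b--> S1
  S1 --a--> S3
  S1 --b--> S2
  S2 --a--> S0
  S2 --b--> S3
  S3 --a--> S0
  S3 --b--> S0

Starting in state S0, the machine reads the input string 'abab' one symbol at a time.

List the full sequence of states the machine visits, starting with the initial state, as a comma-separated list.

Start: S0
  read 'a': S0 --a--> S0
  read 'b': S0 --b--> S1
  read 'a': S1 --a--> S3
  read 'b': S3 --b--> S0

Answer: S0, S0, S1, S3, S0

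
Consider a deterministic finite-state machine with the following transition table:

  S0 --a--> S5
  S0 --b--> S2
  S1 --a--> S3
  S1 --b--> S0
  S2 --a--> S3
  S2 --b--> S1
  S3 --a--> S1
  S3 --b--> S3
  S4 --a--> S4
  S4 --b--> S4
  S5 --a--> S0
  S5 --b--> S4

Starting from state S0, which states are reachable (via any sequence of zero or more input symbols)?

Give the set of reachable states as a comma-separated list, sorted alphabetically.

Answer: S0, S1, S2, S3, S4, S5

Derivation:
BFS from S0:
  visit S0: S0--a-->S5 (new), S0--b-->S2 (new)
  visit S5: S5--a-->S0 (seen), S5--b-->S4 (new)
  visit S2: S2--a-->S3 (new), S2--b-->S1 (new)
  visit S4: S4--a-->S4 (seen), S4--b-->S4 (seen)
  visit S3: S3--a-->S1 (seen), S3--b-->S3 (seen)
  visit S1: S1--a-->S3 (seen), S1--b-->S0 (seen)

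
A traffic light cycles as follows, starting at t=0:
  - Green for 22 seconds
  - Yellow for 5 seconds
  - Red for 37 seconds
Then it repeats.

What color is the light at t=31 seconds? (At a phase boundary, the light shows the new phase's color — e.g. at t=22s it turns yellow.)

Cycle length = 22 + 5 + 37 = 64s
t = 31, phase_t = 31 mod 64 = 31
31 >= 27 → RED

Answer: red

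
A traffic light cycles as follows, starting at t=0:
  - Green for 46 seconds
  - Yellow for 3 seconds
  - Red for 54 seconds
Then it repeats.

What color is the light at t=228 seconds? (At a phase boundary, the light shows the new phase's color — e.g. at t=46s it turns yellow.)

Answer: green

Derivation:
Cycle length = 46 + 3 + 54 = 103s
t = 228, phase_t = 228 mod 103 = 22
22 < 46 (green end) → GREEN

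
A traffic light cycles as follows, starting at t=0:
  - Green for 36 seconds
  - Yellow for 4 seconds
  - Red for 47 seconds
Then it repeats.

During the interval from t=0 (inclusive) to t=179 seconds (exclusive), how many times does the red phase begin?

Cycle = 36+4+47 = 87s
red phase starts at t = k*87 + 40 for k=0,1,2,...
Need k*87+40 < 179 → k < 1.598
k ∈ {0, ..., 1} → 2 starts

Answer: 2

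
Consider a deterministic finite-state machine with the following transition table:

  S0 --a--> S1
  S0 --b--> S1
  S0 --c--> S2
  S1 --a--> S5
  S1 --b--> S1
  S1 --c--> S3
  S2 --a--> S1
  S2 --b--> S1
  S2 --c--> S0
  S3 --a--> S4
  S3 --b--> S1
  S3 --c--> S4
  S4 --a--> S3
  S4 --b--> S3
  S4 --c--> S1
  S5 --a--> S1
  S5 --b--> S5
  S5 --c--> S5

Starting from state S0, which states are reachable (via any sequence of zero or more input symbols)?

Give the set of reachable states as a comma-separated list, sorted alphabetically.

BFS from S0:
  visit S0: S0--a-->S1 (new), S0--b-->S1 (seen), S0--c-->S2 (new)
  visit S1: S1--a-->S5 (new), S1--b-->S1 (seen), S1--c-->S3 (new)
  visit S2: S2--a-->S1 (seen), S2--b-->S1 (seen), S2--c-->S0 (seen)
  visit S5: S5--a-->S1 (seen), S5--b-->S5 (seen), S5--c-->S5 (seen)
  visit S3: S3--a-->S4 (new), S3--b-->S1 (seen), S3--c-->S4 (seen)
  visit S4: S4--a-->S3 (seen), S4--b-->S3 (seen), S4--c-->S1 (seen)

Answer: S0, S1, S2, S3, S4, S5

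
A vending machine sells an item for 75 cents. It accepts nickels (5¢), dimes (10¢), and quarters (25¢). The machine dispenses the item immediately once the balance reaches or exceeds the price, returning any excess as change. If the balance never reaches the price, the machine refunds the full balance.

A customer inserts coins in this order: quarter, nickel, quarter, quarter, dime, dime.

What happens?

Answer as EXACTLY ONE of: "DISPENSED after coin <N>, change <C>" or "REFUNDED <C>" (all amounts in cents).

Answer: DISPENSED after coin 4, change 5

Derivation:
Price: 75¢
Coin 1 (quarter, 25¢): balance = 25¢
Coin 2 (nickel, 5¢): balance = 30¢
Coin 3 (quarter, 25¢): balance = 55¢
Coin 4 (quarter, 25¢): balance = 80¢
  → balance >= price → DISPENSE, change = 80 - 75 = 5¢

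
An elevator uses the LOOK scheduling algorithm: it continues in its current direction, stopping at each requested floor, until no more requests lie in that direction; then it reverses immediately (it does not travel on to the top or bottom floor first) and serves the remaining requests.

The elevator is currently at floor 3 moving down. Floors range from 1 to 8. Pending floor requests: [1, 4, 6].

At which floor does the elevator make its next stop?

Answer: 1

Derivation:
Current floor: 3, direction: down
Requests above: [4, 6]
Requests below: [1]
Moving down and requests lie below → nearest below is max([1]) = 1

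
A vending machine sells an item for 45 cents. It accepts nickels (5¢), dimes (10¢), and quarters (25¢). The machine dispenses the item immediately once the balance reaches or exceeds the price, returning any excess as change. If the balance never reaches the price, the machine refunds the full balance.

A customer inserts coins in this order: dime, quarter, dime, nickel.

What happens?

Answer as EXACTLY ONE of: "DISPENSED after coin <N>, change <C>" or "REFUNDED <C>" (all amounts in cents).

Answer: DISPENSED after coin 3, change 0

Derivation:
Price: 45¢
Coin 1 (dime, 10¢): balance = 10¢
Coin 2 (quarter, 25¢): balance = 35¢
Coin 3 (dime, 10¢): balance = 45¢
  → balance >= price → DISPENSE, change = 45 - 45 = 0¢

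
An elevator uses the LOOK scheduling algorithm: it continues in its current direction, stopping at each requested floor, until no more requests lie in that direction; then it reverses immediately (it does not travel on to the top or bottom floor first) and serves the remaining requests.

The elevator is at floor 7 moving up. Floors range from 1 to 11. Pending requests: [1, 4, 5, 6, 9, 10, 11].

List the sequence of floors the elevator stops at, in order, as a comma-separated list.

Answer: 9, 10, 11, 6, 5, 4, 1

Derivation:
Current: 7, moving UP
Serve above first (ascending): [9, 10, 11]
Then reverse, serve below (descending): [6, 5, 4, 1]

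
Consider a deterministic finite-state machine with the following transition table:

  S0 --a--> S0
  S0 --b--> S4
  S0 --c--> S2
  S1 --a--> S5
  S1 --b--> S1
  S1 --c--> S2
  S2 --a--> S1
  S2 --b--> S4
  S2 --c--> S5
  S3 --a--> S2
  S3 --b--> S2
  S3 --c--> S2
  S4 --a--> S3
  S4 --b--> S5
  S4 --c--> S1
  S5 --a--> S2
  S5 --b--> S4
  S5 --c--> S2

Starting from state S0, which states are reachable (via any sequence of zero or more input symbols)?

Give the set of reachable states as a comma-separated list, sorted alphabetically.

Answer: S0, S1, S2, S3, S4, S5

Derivation:
BFS from S0:
  visit S0: S0--a-->S0 (seen), S0--b-->S4 (new), S0--c-->S2 (new)
  visit S4: S4--a-->S3 (new), S4--b-->S5 (new), S4--c-->S1 (new)
  visit S2: S2--a-->S1 (seen), S2--b-->S4 (seen), S2--c-->S5 (seen)
  visit S3: S3--a-->S2 (seen), S3--b-->S2 (seen), S3--c-->S2 (seen)
  visit S5: S5--a-->S2 (seen), S5--b-->S4 (seen), S5--c-->S2 (seen)
  visit S1: S1--a-->S5 (seen), S1--b-->S1 (seen), S1--c-->S2 (seen)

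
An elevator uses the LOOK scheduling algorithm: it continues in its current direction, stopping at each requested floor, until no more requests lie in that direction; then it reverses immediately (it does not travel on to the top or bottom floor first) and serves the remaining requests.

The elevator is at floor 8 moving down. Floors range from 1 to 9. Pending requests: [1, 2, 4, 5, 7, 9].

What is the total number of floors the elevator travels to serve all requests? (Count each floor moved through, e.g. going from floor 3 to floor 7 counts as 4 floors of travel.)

Start at floor 8 moving down, LOOK stop order: [7, 5, 4, 2, 1, 9]
  8 → 7: |7-8| = 1, total = 1
  7 → 5: |5-7| = 2, total = 3
  5 → 4: |4-5| = 1, total = 4
  4 → 2: |2-4| = 2, total = 6
  2 → 1: |1-2| = 1, total = 7
  1 → 9: |9-1| = 8, total = 15

Answer: 15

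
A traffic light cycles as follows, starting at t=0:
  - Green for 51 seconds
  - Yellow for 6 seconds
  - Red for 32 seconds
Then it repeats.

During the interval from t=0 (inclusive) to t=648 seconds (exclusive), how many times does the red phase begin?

Answer: 7

Derivation:
Cycle = 51+6+32 = 89s
red phase starts at t = k*89 + 57 for k=0,1,2,...
Need k*89+57 < 648 → k < 6.640
k ∈ {0, ..., 6} → 7 starts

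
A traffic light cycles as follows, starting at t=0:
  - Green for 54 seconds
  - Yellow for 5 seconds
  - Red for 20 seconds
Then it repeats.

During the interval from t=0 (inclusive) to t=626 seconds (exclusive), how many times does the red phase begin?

Answer: 8

Derivation:
Cycle = 54+5+20 = 79s
red phase starts at t = k*79 + 59 for k=0,1,2,...
Need k*79+59 < 626 → k < 7.177
k ∈ {0, ..., 7} → 8 starts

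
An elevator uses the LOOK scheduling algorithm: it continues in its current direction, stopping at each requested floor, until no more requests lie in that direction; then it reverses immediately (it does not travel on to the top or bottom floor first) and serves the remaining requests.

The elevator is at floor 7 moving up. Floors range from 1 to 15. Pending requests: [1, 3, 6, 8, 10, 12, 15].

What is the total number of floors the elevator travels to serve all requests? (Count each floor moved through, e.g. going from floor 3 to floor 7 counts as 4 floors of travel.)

Answer: 22

Derivation:
Start at floor 7 moving up, LOOK stop order: [8, 10, 12, 15, 6, 3, 1]
  7 → 8: |8-7| = 1, total = 1
  8 → 10: |10-8| = 2, total = 3
  10 → 12: |12-10| = 2, total = 5
  12 → 15: |15-12| = 3, total = 8
  15 → 6: |6-15| = 9, total = 17
  6 → 3: |3-6| = 3, total = 20
  3 → 1: |1-3| = 2, total = 22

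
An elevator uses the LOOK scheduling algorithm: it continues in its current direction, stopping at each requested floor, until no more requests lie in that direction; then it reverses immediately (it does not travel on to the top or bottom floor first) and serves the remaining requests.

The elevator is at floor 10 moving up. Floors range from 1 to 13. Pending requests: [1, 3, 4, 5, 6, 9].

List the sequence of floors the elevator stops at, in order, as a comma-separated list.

Answer: 9, 6, 5, 4, 3, 1

Derivation:
Current: 10, moving UP
Serve above first (ascending): []
Then reverse, serve below (descending): [9, 6, 5, 4, 3, 1]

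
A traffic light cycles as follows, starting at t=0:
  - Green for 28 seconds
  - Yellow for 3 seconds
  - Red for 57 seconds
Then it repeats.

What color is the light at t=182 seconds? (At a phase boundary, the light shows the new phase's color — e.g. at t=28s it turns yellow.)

Answer: green

Derivation:
Cycle length = 28 + 3 + 57 = 88s
t = 182, phase_t = 182 mod 88 = 6
6 < 28 (green end) → GREEN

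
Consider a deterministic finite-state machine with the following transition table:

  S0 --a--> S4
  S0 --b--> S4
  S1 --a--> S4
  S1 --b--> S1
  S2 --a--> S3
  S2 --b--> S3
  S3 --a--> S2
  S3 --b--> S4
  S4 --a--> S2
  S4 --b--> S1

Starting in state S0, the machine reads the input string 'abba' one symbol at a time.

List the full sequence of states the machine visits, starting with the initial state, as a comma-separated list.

Answer: S0, S4, S1, S1, S4

Derivation:
Start: S0
  read 'a': S0 --a--> S4
  read 'b': S4 --b--> S1
  read 'b': S1 --b--> S1
  read 'a': S1 --a--> S4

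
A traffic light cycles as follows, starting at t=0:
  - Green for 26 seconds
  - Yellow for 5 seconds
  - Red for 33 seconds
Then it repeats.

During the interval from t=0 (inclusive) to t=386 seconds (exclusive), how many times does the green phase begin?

Cycle = 26+5+33 = 64s
green phase starts at t = k*64 + 0 for k=0,1,2,...
Need k*64+0 < 386 → k < 6.031
k ∈ {0, ..., 6} → 7 starts

Answer: 7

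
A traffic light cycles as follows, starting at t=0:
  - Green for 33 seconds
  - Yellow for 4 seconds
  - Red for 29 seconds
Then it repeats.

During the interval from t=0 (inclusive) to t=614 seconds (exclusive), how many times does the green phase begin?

Answer: 10

Derivation:
Cycle = 33+4+29 = 66s
green phase starts at t = k*66 + 0 for k=0,1,2,...
Need k*66+0 < 614 → k < 9.303
k ∈ {0, ..., 9} → 10 starts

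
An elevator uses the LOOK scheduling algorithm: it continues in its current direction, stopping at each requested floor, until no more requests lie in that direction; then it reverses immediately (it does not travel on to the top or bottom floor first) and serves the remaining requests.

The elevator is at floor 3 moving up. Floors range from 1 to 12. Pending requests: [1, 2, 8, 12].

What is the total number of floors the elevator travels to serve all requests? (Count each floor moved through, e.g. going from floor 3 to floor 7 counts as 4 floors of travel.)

Answer: 20

Derivation:
Start at floor 3 moving up, LOOK stop order: [8, 12, 2, 1]
  3 → 8: |8-3| = 5, total = 5
  8 → 12: |12-8| = 4, total = 9
  12 → 2: |2-12| = 10, total = 19
  2 → 1: |1-2| = 1, total = 20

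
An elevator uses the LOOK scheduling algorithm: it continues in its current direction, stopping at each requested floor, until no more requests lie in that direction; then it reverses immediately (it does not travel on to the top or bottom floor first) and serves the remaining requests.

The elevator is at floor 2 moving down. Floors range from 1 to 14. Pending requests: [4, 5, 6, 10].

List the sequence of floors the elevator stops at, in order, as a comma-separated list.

Current: 2, moving DOWN
Serve below first (descending): []
Then reverse, serve above (ascending): [4, 5, 6, 10]

Answer: 4, 5, 6, 10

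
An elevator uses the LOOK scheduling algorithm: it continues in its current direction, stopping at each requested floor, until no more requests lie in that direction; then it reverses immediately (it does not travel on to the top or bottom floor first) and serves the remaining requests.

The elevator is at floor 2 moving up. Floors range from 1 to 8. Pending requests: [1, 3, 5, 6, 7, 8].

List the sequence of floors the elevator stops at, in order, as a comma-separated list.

Answer: 3, 5, 6, 7, 8, 1

Derivation:
Current: 2, moving UP
Serve above first (ascending): [3, 5, 6, 7, 8]
Then reverse, serve below (descending): [1]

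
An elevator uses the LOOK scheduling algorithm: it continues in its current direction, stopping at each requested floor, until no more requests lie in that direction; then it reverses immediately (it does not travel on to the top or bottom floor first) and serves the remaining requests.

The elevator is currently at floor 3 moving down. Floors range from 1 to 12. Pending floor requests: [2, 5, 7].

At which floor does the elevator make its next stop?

Answer: 2

Derivation:
Current floor: 3, direction: down
Requests above: [5, 7]
Requests below: [2]
Moving down and requests lie below → nearest below is max([2]) = 2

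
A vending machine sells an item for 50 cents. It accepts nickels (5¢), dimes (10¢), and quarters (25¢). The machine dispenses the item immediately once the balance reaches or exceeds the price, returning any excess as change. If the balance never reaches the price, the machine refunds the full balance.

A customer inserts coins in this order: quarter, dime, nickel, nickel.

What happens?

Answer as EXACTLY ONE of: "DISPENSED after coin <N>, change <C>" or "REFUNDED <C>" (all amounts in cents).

Answer: REFUNDED 45

Derivation:
Price: 50¢
Coin 1 (quarter, 25¢): balance = 25¢
Coin 2 (dime, 10¢): balance = 35¢
Coin 3 (nickel, 5¢): balance = 40¢
Coin 4 (nickel, 5¢): balance = 45¢
All coins inserted, balance 45¢ < price 50¢ → REFUND 45¢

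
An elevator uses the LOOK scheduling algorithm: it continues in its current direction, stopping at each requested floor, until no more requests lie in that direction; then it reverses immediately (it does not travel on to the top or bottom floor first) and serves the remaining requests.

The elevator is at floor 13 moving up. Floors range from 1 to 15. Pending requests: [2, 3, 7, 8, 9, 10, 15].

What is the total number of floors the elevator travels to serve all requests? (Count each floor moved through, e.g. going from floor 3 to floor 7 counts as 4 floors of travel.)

Start at floor 13 moving up, LOOK stop order: [15, 10, 9, 8, 7, 3, 2]
  13 → 15: |15-13| = 2, total = 2
  15 → 10: |10-15| = 5, total = 7
  10 → 9: |9-10| = 1, total = 8
  9 → 8: |8-9| = 1, total = 9
  8 → 7: |7-8| = 1, total = 10
  7 → 3: |3-7| = 4, total = 14
  3 → 2: |2-3| = 1, total = 15

Answer: 15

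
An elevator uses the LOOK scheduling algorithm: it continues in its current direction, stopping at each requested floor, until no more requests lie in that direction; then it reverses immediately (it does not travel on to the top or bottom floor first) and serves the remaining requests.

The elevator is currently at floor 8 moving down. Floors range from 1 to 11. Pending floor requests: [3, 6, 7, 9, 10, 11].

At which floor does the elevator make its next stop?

Current floor: 8, direction: down
Requests above: [9, 10, 11]
Requests below: [3, 6, 7]
Moving down and requests lie below → nearest below is max([3, 6, 7]) = 7

Answer: 7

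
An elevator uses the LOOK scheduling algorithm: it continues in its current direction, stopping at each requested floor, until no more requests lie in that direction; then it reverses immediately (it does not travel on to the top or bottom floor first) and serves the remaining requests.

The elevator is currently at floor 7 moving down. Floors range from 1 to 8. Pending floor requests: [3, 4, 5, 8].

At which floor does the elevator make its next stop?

Current floor: 7, direction: down
Requests above: [8]
Requests below: [3, 4, 5]
Moving down and requests lie below → nearest below is max([3, 4, 5]) = 5

Answer: 5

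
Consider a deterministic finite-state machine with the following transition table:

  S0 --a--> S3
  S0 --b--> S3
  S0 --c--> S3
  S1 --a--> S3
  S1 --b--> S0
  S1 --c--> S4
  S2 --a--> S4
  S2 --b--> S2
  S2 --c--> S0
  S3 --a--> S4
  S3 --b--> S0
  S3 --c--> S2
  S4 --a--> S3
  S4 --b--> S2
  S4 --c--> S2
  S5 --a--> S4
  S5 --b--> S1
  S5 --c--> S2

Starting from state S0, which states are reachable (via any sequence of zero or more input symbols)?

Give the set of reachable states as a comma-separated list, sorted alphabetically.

Answer: S0, S2, S3, S4

Derivation:
BFS from S0:
  visit S0: S0--a-->S3 (new), S0--b-->S3 (seen), S0--c-->S3 (seen)
  visit S3: S3--a-->S4 (new), S3--b-->S0 (seen), S3--c-->S2 (new)
  visit S4: S4--a-->S3 (seen), S4--b-->S2 (seen), S4--c-->S2 (seen)
  visit S2: S2--a-->S4 (seen), S2--b-->S2 (seen), S2--c-->S0 (seen)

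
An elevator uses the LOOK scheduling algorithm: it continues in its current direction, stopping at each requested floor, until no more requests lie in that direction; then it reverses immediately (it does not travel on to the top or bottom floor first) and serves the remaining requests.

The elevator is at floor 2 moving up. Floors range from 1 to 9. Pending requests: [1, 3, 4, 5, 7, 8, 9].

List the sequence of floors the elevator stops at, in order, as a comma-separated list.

Current: 2, moving UP
Serve above first (ascending): [3, 4, 5, 7, 8, 9]
Then reverse, serve below (descending): [1]

Answer: 3, 4, 5, 7, 8, 9, 1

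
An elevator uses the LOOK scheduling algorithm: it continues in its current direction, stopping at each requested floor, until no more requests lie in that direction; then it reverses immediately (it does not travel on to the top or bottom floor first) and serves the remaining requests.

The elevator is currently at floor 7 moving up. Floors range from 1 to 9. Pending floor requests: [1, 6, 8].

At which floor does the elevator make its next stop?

Answer: 8

Derivation:
Current floor: 7, direction: up
Requests above: [8]
Requests below: [1, 6]
Moving up and requests lie above → nearest above is min([8]) = 8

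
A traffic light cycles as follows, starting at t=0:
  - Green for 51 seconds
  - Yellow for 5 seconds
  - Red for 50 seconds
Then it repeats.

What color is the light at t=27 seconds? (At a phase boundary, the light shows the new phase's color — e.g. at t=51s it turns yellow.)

Cycle length = 51 + 5 + 50 = 106s
t = 27, phase_t = 27 mod 106 = 27
27 < 51 (green end) → GREEN

Answer: green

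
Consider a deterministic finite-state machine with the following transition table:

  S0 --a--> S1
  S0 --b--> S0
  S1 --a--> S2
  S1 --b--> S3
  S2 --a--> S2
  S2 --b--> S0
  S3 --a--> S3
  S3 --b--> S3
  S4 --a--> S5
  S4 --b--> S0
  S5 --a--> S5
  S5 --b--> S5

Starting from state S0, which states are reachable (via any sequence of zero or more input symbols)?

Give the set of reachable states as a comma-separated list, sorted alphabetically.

Answer: S0, S1, S2, S3

Derivation:
BFS from S0:
  visit S0: S0--a-->S1 (new), S0--b-->S0 (seen)
  visit S1: S1--a-->S2 (new), S1--b-->S3 (new)
  visit S2: S2--a-->S2 (seen), S2--b-->S0 (seen)
  visit S3: S3--a-->S3 (seen), S3--b-->S3 (seen)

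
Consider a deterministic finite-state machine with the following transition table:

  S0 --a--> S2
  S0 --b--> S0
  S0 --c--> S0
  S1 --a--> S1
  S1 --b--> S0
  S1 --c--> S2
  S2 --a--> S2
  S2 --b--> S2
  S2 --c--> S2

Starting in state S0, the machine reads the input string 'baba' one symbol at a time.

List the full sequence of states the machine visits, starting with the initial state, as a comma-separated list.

Answer: S0, S0, S2, S2, S2

Derivation:
Start: S0
  read 'b': S0 --b--> S0
  read 'a': S0 --a--> S2
  read 'b': S2 --b--> S2
  read 'a': S2 --a--> S2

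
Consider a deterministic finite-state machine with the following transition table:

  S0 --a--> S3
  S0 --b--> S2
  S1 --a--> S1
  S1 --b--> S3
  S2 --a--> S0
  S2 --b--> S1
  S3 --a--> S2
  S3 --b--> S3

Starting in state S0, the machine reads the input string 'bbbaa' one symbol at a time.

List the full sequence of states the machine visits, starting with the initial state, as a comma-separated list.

Start: S0
  read 'b': S0 --b--> S2
  read 'b': S2 --b--> S1
  read 'b': S1 --b--> S3
  read 'a': S3 --a--> S2
  read 'a': S2 --a--> S0

Answer: S0, S2, S1, S3, S2, S0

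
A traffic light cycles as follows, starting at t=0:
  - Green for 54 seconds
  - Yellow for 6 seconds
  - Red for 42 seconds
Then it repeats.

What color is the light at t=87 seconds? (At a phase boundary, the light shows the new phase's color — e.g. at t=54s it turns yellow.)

Cycle length = 54 + 6 + 42 = 102s
t = 87, phase_t = 87 mod 102 = 87
87 >= 60 → RED

Answer: red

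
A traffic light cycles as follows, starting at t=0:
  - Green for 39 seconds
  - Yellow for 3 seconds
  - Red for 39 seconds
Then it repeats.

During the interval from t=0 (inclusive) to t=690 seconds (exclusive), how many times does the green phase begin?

Answer: 9

Derivation:
Cycle = 39+3+39 = 81s
green phase starts at t = k*81 + 0 for k=0,1,2,...
Need k*81+0 < 690 → k < 8.519
k ∈ {0, ..., 8} → 9 starts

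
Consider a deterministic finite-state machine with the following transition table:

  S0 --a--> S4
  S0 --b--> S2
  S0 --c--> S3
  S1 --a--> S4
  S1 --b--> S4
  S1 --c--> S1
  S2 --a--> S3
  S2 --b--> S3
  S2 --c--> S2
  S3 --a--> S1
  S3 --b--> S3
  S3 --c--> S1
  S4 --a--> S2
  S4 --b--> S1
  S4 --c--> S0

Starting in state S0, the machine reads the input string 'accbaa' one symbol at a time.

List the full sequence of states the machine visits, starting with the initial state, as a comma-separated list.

Start: S0
  read 'a': S0 --a--> S4
  read 'c': S4 --c--> S0
  read 'c': S0 --c--> S3
  read 'b': S3 --b--> S3
  read 'a': S3 --a--> S1
  read 'a': S1 --a--> S4

Answer: S0, S4, S0, S3, S3, S1, S4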